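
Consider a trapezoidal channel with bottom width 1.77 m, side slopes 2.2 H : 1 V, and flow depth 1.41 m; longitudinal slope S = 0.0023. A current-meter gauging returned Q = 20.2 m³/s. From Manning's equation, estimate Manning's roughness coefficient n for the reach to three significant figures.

0.0141

A = (b + z·y)·y = (1.77 + 2.2×1.41)×1.41 = 6.870 m²
P = b + 2y√(1+z²) = 1.77 + 2×1.41×√(1+2.2²) = 8.585 m
R = A/P = 6.870/8.585 = 0.8002 m
n = (1/Q)·A·R^(2/3)·S^(1/2) = (1/20.2) × 6.870 × 0.8619 × 0.04796 = 0.01406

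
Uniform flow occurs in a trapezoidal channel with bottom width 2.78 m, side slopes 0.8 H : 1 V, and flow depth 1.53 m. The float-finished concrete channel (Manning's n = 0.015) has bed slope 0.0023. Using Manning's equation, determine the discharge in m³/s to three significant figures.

18.5 m³/s

A = (b + z·y)·y = (2.78 + 0.8×1.53)×1.53 = 6.126 m²
P = b + 2y√(1+z²) = 2.78 + 2×1.53×√(1+0.8²) = 6.699 m
R = A/P = 6.126/6.699 = 0.9145 m
Q = (1/n)·A·R^(2/3)·S^(1/2) = (1/0.015) × 6.126 × 0.9145^(2/3) × 0.0023^(1/2) = 18.45 m³/s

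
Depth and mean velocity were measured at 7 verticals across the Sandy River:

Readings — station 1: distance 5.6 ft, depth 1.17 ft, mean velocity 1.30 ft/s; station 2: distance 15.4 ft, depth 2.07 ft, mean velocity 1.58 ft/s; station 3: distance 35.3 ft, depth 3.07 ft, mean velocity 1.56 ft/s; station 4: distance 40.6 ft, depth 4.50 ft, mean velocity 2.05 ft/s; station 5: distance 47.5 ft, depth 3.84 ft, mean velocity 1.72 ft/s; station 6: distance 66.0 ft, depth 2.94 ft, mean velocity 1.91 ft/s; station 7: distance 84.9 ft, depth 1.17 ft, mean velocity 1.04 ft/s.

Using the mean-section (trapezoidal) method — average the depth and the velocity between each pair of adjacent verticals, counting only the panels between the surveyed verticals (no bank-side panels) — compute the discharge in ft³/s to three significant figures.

Panel 1-2: Δb = 9.8 ft, d̄ = (1.17+2.07)/2 = 1.62, v̄ = (1.30+1.58)/2 = 1.44 → q = 9.8×1.62×1.44 = 22.86 ft³/s
Panel 2-3: Δb = 19.9 ft, d̄ = (2.07+3.07)/2 = 2.57, v̄ = (1.58+1.56)/2 = 1.57 → q = 19.9×2.57×1.57 = 80.29 ft³/s
Panel 3-4: Δb = 5.3 ft, d̄ = (3.07+4.50)/2 = 3.785, v̄ = (1.56+2.05)/2 = 1.805 → q = 5.3×3.785×1.805 = 36.21 ft³/s
Panel 4-5: Δb = 6.9 ft, d̄ = (4.50+3.84)/2 = 4.17, v̄ = (2.05+1.72)/2 = 1.885 → q = 6.9×4.17×1.885 = 54.24 ft³/s
Panel 5-6: Δb = 18.5 ft, d̄ = (3.84+2.94)/2 = 3.39, v̄ = (1.72+1.91)/2 = 1.815 → q = 18.5×3.39×1.815 = 113.8 ft³/s
Panel 6-7: Δb = 18.9 ft, d̄ = (2.94+1.17)/2 = 2.055, v̄ = (1.91+1.04)/2 = 1.475 → q = 18.9×2.055×1.475 = 57.29 ft³/s
Q = Σ q = 364.7 ft³/s

365 ft³/s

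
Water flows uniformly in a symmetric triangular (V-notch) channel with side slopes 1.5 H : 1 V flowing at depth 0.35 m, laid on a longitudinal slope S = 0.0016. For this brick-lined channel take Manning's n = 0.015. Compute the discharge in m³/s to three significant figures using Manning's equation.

A = z·y² = 1.5×0.35² = 0.1838 m²
P = 2y√(1+z²) = 2×0.35×√(1+1.5²) = 1.262 m
R = A/P = 0.1838/1.262 = 0.1456 m
Q = (1/n)·A·R^(2/3)·S^(1/2) = (1/0.015) × 0.1838 × 0.1456^(2/3) × 0.0016^(1/2) = 0.1356 m³/s

0.136 m³/s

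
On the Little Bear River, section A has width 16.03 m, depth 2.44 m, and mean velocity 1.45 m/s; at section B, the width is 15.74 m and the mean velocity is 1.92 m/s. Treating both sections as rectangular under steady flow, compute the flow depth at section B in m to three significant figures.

Q = A₁V₁ = (16.03×2.44) × 1.45 = 56.71 m³/s
d₂ = Q/(b₂ V₂) = 56.71/(15.74×1.92) = 1.877 m

1.88 m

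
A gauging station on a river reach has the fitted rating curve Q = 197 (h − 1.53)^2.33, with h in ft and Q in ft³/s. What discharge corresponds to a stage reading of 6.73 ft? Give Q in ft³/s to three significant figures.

9180 ft³/s

Q = 197 × (6.73 − 1.53)^2.33 = 197 × 5.2^2.33 = 9178 ft³/s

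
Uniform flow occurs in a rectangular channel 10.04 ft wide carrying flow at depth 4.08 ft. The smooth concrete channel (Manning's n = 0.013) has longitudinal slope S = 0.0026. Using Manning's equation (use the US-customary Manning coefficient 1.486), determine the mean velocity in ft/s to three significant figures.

A = b·y = 10.04 × 4.08 = 40.96 ft²
P = b + 2y = 10.04 + 2×4.08 = 18.20 ft
R = A/P = 40.96/18.20 = 2.251 ft
Q = (1.486/n)·A·R^(2/3)·S^(1/2) = (1.486/0.013) × 40.96 × 2.251^(2/3) × 0.0026^(1/2) = 410.1 ft³/s
V = Q/A = 410.1/40.96 = 10.01 ft/s

10.0 ft/s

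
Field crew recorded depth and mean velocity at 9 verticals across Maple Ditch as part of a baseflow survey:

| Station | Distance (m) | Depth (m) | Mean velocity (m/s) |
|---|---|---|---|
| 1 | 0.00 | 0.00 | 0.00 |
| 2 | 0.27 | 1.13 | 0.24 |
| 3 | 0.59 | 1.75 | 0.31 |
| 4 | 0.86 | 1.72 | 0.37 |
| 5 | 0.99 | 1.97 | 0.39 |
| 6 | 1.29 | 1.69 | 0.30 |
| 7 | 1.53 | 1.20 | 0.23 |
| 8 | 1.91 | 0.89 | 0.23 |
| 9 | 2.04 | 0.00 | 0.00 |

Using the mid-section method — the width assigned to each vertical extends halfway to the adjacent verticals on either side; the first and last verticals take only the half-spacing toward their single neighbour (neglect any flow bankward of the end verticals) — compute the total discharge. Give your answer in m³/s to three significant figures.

0.807 m³/s

w_2 = (0.59 − 0.00)/2 = 0.295 m; q_2 = 0.24 × 1.13 × 0.295 = 0.08000 m³/s
w_3 = (0.86 − 0.27)/2 = 0.295 m; q_3 = 0.31 × 1.75 × 0.295 = 0.1600 m³/s
w_4 = (0.99 − 0.59)/2 = 0.2 m; q_4 = 0.37 × 1.72 × 0.2 = 0.1273 m³/s
w_5 = (1.29 − 0.86)/2 = 0.215 m; q_5 = 0.39 × 1.97 × 0.215 = 0.1652 m³/s
w_6 = (1.53 − 0.99)/2 = 0.27 m; q_6 = 0.30 × 1.69 × 0.27 = 0.1369 m³/s
w_7 = (1.91 − 1.29)/2 = 0.31 m; q_7 = 0.23 × 1.20 × 0.31 = 0.08556 m³/s
w_8 = (2.04 − 1.53)/2 = 0.255 m; q_8 = 0.23 × 0.89 × 0.255 = 0.05220 m³/s
Stations 1, 9 contribute zero (depth or velocity is 0).
Q = Σ qᵢ = 0.8072 m³/s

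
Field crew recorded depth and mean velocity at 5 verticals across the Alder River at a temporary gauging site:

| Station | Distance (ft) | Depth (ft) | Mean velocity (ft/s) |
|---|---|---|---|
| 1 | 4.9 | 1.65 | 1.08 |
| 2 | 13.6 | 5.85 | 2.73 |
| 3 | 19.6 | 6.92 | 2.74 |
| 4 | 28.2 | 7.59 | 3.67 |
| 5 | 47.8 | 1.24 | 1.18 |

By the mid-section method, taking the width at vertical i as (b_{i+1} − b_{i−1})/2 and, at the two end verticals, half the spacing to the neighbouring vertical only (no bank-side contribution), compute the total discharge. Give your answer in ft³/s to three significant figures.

671 ft³/s

w_1 = (13.6 − 4.9)/2 = 4.35 ft; q_1 = 1.08 × 1.65 × 4.35 = 7.752 ft³/s
w_2 = (19.6 − 4.9)/2 = 7.35 ft; q_2 = 2.73 × 5.85 × 7.35 = 117.4 ft³/s
w_3 = (28.2 − 13.6)/2 = 7.3 ft; q_3 = 2.74 × 6.92 × 7.3 = 138.4 ft³/s
w_4 = (47.8 − 19.6)/2 = 14.1 ft; q_4 = 3.67 × 7.59 × 14.1 = 392.8 ft³/s
w_5 = (47.8 − 28.2)/2 = 9.8 ft; q_5 = 1.18 × 1.24 × 9.8 = 14.34 ft³/s
Q = Σ qᵢ = 670.6 ft³/s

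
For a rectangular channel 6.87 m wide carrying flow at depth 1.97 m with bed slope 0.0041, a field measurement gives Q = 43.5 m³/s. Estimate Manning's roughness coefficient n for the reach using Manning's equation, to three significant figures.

A = b·y = 6.87 × 1.97 = 13.53 m²
P = b + 2y = 6.87 + 2×1.97 = 10.81 m
R = A/P = 13.53/10.81 = 1.252 m
n = (1/Q)·A·R^(2/3)·S^(1/2) = (1/43.5) × 13.53 × 1.162 × 0.06403 = 0.02314

0.0231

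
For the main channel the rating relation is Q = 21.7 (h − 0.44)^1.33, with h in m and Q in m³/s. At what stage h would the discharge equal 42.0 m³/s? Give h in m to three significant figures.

2.08 m

h − h₀ = (Q/C)^(1/b) = (42.0/21.7)^(1/1.33) = 1.643 m
h = 0.44 + 1.643 = 2.083 m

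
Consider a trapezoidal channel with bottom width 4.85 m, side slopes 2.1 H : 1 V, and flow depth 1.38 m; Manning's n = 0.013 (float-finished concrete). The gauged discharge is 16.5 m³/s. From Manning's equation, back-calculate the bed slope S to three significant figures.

0.000432

A = (b + z·y)·y = (4.85 + 2.1×1.38)×1.38 = 10.69 m²
P = b + 2y√(1+z²) = 4.85 + 2×1.38×√(1+2.1²) = 11.27 m
R = A/P = 10.69/11.27 = 0.9488 m
S = (Q·n / (1·A·R^(2/3)))² = (16.5×0.013 / (1×10.69×0.9655))² = 0.0004317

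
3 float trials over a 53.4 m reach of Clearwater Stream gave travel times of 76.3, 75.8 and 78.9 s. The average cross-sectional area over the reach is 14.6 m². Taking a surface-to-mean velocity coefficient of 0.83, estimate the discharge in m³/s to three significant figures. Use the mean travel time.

t̄ = (76.3 + 75.8 + 78.9) / 3 = 77 s
v_surface = L / t̄ = 53.4 / 77 = 0.6935 m/s
v_mean = 0.83 × 0.6935 = 0.5756 m/s
Q = A × v_mean = 14.6 × 0.5756 = 8.404 m³/s

8.40 m³/s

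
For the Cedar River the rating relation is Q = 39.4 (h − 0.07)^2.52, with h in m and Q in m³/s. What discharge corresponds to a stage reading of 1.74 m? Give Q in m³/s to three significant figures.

143 m³/s

Q = 39.4 × (1.74 − 0.07)^2.52 = 39.4 × 1.67^2.52 = 143.5 m³/s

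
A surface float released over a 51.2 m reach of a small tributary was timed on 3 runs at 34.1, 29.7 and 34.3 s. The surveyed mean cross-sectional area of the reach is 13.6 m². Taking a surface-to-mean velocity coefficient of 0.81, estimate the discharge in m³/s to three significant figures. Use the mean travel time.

17.2 m³/s

t̄ = (34.1 + 29.7 + 34.3) / 3 = 32.7 s
v_surface = L / t̄ = 51.2 / 32.7 = 1.566 m/s
v_mean = 0.81 × 1.566 = 1.268 m/s
Q = A × v_mean = 13.6 × 1.268 = 17.25 m³/s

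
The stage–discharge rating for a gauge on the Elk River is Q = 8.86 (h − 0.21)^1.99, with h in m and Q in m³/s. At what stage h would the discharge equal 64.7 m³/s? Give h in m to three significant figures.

h − h₀ = (Q/C)^(1/b) = (64.7/8.86)^(1/1.99) = 2.716 m
h = 0.21 + 2.716 = 2.926 m

2.93 m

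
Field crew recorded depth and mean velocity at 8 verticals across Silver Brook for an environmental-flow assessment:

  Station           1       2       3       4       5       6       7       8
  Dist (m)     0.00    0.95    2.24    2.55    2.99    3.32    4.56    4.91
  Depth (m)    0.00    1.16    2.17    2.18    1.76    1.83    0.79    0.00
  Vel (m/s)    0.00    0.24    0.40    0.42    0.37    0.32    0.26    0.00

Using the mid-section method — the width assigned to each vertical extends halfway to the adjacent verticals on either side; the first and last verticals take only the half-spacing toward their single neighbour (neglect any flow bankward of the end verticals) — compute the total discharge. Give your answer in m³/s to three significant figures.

2.22 m³/s

w_2 = (2.24 − 0.00)/2 = 1.12 m; q_2 = 0.24 × 1.16 × 1.12 = 0.3118 m³/s
w_3 = (2.55 − 0.95)/2 = 0.8 m; q_3 = 0.40 × 2.17 × 0.8 = 0.6944 m³/s
w_4 = (2.99 − 2.24)/2 = 0.375 m; q_4 = 0.42 × 2.18 × 0.375 = 0.3434 m³/s
w_5 = (3.32 − 2.55)/2 = 0.385 m; q_5 = 0.37 × 1.76 × 0.385 = 0.2507 m³/s
w_6 = (4.56 − 2.99)/2 = 0.785 m; q_6 = 0.32 × 1.83 × 0.785 = 0.4597 m³/s
w_7 = (4.91 − 3.32)/2 = 0.795 m; q_7 = 0.26 × 0.79 × 0.795 = 0.1633 m³/s
Stations 1, 8 contribute zero (depth or velocity is 0).
Q = Σ qᵢ = 2.223 m³/s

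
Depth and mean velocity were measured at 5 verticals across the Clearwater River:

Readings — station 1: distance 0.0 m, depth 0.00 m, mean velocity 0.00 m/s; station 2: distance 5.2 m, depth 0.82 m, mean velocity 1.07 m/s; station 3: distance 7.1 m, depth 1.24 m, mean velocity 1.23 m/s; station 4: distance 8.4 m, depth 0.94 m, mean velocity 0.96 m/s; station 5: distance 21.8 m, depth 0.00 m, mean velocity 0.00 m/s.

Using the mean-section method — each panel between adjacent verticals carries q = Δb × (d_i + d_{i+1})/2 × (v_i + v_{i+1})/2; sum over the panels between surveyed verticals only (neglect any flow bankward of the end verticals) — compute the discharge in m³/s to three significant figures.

7.97 m³/s

Panel 1-2: Δb = 5.2 m, d̄ = (0.00+0.82)/2 = 0.41, v̄ = (0.00+1.07)/2 = 0.535 → q = 5.2×0.41×0.535 = 1.141 m³/s
Panel 2-3: Δb = 1.9 m, d̄ = (0.82+1.24)/2 = 1.03, v̄ = (1.07+1.23)/2 = 1.15 → q = 1.9×1.03×1.15 = 2.251 m³/s
Panel 3-4: Δb = 1.3 m, d̄ = (1.24+0.94)/2 = 1.09, v̄ = (1.23+0.96)/2 = 1.095 → q = 1.3×1.09×1.095 = 1.552 m³/s
Panel 4-5: Δb = 13.4 m, d̄ = (0.94+0.00)/2 = 0.47, v̄ = (0.96+0.00)/2 = 0.48 → q = 13.4×0.47×0.48 = 3.023 m³/s
Q = Σ q = 7.966 m³/s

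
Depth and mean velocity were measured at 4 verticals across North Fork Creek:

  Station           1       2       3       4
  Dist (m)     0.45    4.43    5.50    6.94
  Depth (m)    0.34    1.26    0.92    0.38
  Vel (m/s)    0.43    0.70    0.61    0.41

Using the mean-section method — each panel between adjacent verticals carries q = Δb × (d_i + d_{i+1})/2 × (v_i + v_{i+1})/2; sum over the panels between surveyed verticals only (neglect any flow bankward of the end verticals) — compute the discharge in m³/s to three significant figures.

Panel 1-2: Δb = 3.98 m, d̄ = (0.34+1.26)/2 = 0.8, v̄ = (0.43+0.70)/2 = 0.565 → q = 3.98×0.8×0.565 = 1.799 m³/s
Panel 2-3: Δb = 1.07 m, d̄ = (1.26+0.92)/2 = 1.09, v̄ = (0.70+0.61)/2 = 0.655 → q = 1.07×1.09×0.655 = 0.7639 m³/s
Panel 3-4: Δb = 1.44 m, d̄ = (0.92+0.38)/2 = 0.65, v̄ = (0.61+0.41)/2 = 0.51 → q = 1.44×0.65×0.51 = 0.4774 m³/s
Q = Σ q = 3.040 m³/s

3.04 m³/s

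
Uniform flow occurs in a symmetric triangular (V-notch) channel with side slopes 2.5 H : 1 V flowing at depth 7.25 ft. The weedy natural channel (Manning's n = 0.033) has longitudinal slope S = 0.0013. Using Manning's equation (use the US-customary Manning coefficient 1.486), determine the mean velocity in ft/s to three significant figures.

3.65 ft/s

A = z·y² = 2.5×7.25² = 131.4 ft²
P = 2y√(1+z²) = 2×7.25×√(1+2.5²) = 39.04 ft
R = A/P = 131.4/39.04 = 3.366 ft
Q = (1.486/n)·A·R^(2/3)·S^(1/2) = (1.486/0.033) × 131.4 × 3.366^(2/3) × 0.0013^(1/2) = 479.2 ft³/s
V = Q/A = 479.2/131.4 = 3.646 ft/s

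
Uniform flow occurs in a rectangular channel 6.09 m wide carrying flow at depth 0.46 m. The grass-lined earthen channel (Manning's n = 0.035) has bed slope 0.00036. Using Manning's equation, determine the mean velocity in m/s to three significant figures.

A = b·y = 6.09 × 0.46 = 2.801 m²
P = b + 2y = 6.09 + 2×0.46 = 7.010 m
R = A/P = 2.801/7.010 = 0.3996 m
Q = (1/n)·A·R^(2/3)·S^(1/2) = (1/0.035) × 2.801 × 0.3996^(2/3) × 0.00036^(1/2) = 0.8239 m³/s
V = Q/A = 0.8239/2.801 = 0.2941 m/s

0.294 m/s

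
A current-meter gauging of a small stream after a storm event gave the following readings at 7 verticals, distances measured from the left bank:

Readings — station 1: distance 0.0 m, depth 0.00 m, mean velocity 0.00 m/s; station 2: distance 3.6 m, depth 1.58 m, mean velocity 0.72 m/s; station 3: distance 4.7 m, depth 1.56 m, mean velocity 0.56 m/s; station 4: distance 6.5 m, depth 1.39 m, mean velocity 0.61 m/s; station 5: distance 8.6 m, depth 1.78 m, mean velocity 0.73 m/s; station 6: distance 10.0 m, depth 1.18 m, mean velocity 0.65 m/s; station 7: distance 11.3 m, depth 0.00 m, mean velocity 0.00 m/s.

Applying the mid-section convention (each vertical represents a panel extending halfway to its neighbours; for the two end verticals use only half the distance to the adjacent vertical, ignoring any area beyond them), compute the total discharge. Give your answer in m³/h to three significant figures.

32100 m³/h

w_2 = (4.7 − 0.0)/2 = 2.35 m; q_2 = 0.72 × 1.58 × 2.35 = 2.673 m³/s
w_3 = (6.5 − 3.6)/2 = 1.45 m; q_3 = 0.56 × 1.56 × 1.45 = 1.267 m³/s
w_4 = (8.6 − 4.7)/2 = 1.95 m; q_4 = 0.61 × 1.39 × 1.95 = 1.653 m³/s
w_5 = (10.0 − 6.5)/2 = 1.75 m; q_5 = 0.73 × 1.78 × 1.75 = 2.274 m³/s
w_6 = (11.3 − 8.6)/2 = 1.35 m; q_6 = 0.65 × 1.18 × 1.35 = 1.035 m³/s
Stations 1, 7 contribute zero (depth or velocity is 0).
Q = Σ qᵢ = 8.903 m³/s
= 8.903 × 3600 = 32050 m³/h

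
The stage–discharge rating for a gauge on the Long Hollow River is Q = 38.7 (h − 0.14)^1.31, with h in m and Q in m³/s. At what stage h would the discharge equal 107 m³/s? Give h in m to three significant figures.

2.31 m

h − h₀ = (Q/C)^(1/b) = (107/38.7)^(1/1.31) = 2.173 m
h = 0.14 + 2.173 = 2.313 m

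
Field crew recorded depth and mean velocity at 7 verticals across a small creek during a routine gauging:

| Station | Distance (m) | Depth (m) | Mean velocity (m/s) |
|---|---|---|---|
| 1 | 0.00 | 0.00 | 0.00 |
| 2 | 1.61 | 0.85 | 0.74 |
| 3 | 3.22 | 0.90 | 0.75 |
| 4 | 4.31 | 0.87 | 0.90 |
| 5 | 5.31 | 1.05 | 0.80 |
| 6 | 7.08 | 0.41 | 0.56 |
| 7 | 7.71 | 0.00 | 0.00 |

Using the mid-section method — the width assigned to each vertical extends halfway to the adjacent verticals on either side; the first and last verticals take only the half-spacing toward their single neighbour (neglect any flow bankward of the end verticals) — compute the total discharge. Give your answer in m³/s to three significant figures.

4.18 m³/s

w_2 = (3.22 − 0.00)/2 = 1.61 m; q_2 = 0.74 × 0.85 × 1.61 = 1.013 m³/s
w_3 = (4.31 − 1.61)/2 = 1.35 m; q_3 = 0.75 × 0.90 × 1.35 = 0.9113 m³/s
w_4 = (5.31 − 3.22)/2 = 1.045 m; q_4 = 0.90 × 0.87 × 1.045 = 0.8182 m³/s
w_5 = (7.08 − 4.31)/2 = 1.385 m; q_5 = 0.80 × 1.05 × 1.385 = 1.163 m³/s
w_6 = (7.71 − 5.31)/2 = 1.2 m; q_6 = 0.56 × 0.41 × 1.2 = 0.2755 m³/s
Stations 1, 7 contribute zero (depth or velocity is 0).
Q = Σ qᵢ = 4.181 m³/s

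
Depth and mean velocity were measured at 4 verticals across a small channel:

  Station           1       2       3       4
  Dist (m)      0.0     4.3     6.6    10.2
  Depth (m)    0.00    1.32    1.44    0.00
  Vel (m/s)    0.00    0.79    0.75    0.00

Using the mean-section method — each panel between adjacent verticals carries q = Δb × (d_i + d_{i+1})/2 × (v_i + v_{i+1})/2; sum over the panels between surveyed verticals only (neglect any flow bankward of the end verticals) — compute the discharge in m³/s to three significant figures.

Panel 1-2: Δb = 4.3 m, d̄ = (0.00+1.32)/2 = 0.66, v̄ = (0.00+0.79)/2 = 0.395 → q = 4.3×0.66×0.395 = 1.121 m³/s
Panel 2-3: Δb = 2.3 m, d̄ = (1.32+1.44)/2 = 1.38, v̄ = (0.79+0.75)/2 = 0.77 → q = 2.3×1.38×0.77 = 2.444 m³/s
Panel 3-4: Δb = 3.6 m, d̄ = (1.44+0.00)/2 = 0.72, v̄ = (0.75+0.00)/2 = 0.375 → q = 3.6×0.72×0.375 = 0.9720 m³/s
Q = Σ q = 4.537 m³/s

4.54 m³/s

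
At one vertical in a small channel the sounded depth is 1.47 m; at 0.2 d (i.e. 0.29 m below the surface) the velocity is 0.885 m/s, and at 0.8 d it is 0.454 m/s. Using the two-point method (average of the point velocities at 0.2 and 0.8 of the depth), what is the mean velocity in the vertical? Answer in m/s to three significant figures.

0.670 m/s

v̄ = (0.885 + 0.454) / 2 = 0.6695 m/s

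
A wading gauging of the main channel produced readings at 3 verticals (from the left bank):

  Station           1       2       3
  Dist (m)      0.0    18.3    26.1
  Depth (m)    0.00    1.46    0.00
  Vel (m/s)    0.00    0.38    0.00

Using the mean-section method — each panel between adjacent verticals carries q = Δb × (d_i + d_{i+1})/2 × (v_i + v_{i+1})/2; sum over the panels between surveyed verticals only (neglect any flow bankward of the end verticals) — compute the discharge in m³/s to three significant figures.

3.62 m³/s

Panel 1-2: Δb = 18.3 m, d̄ = (0.00+1.46)/2 = 0.73, v̄ = (0.00+0.38)/2 = 0.19 → q = 18.3×0.73×0.19 = 2.538 m³/s
Panel 2-3: Δb = 7.8 m, d̄ = (1.46+0.00)/2 = 0.73, v̄ = (0.38+0.00)/2 = 0.19 → q = 7.8×0.73×0.19 = 1.082 m³/s
Q = Σ q = 3.620 m³/s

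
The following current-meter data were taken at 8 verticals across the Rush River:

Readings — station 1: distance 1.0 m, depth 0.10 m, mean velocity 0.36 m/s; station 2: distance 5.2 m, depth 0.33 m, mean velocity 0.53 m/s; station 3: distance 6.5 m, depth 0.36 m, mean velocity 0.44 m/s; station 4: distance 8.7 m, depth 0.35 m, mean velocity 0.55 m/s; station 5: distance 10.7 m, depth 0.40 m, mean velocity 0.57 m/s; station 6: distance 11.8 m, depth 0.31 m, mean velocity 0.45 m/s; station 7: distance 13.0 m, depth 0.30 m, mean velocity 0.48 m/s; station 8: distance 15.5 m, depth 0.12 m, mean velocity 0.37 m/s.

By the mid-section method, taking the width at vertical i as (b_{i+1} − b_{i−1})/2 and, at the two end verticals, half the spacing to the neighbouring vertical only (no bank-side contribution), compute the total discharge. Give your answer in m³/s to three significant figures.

2.07 m³/s

w_1 = (5.2 − 1.0)/2 = 2.1 m; q_1 = 0.36 × 0.10 × 2.1 = 0.07560 m³/s
w_2 = (6.5 − 1.0)/2 = 2.75 m; q_2 = 0.53 × 0.33 × 2.75 = 0.4810 m³/s
w_3 = (8.7 − 5.2)/2 = 1.75 m; q_3 = 0.44 × 0.36 × 1.75 = 0.2772 m³/s
w_4 = (10.7 − 6.5)/2 = 2.1 m; q_4 = 0.55 × 0.35 × 2.1 = 0.4043 m³/s
w_5 = (11.8 − 8.7)/2 = 1.55 m; q_5 = 0.57 × 0.40 × 1.55 = 0.3534 m³/s
w_6 = (13.0 − 10.7)/2 = 1.15 m; q_6 = 0.45 × 0.31 × 1.15 = 0.1604 m³/s
w_7 = (15.5 − 11.8)/2 = 1.85 m; q_7 = 0.48 × 0.30 × 1.85 = 0.2664 m³/s
w_8 = (15.5 − 13.0)/2 = 1.25 m; q_8 = 0.37 × 0.12 × 1.25 = 0.05550 m³/s
Q = Σ qᵢ = 2.074 m³/s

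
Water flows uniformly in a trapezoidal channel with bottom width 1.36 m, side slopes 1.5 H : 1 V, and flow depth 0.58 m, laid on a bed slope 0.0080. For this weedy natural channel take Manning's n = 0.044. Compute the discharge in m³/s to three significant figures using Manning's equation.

A = (b + z·y)·y = (1.36 + 1.5×0.58)×0.58 = 1.293 m²
P = b + 2y√(1+z²) = 1.36 + 2×0.58×√(1+1.5²) = 3.451 m
R = A/P = 1.293/3.451 = 0.3748 m
Q = (1/n)·A·R^(2/3)·S^(1/2) = (1/0.044) × 1.293 × 0.3748^(2/3) × 0.0080^(1/2) = 1.367 m³/s

1.37 m³/s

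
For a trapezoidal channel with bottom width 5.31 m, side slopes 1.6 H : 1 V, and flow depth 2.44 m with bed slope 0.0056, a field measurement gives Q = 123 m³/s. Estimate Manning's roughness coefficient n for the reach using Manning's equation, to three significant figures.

0.0183

A = (b + z·y)·y = (5.31 + 1.6×2.44)×2.44 = 22.48 m²
P = b + 2y√(1+z²) = 5.31 + 2×2.44×√(1+1.6²) = 14.52 m
R = A/P = 22.48/14.52 = 1.549 m
n = (1/Q)·A·R^(2/3)·S^(1/2) = (1/123) × 22.48 × 1.339 × 0.07483 = 0.01831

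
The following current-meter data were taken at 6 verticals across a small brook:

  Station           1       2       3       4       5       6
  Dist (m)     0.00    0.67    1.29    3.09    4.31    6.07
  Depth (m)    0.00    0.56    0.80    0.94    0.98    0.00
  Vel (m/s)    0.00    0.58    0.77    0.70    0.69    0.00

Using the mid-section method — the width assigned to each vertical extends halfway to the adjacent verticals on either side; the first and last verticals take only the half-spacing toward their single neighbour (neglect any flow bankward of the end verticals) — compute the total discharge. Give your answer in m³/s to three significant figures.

2.96 m³/s

w_2 = (1.29 − 0.00)/2 = 0.645 m; q_2 = 0.58 × 0.56 × 0.645 = 0.2095 m³/s
w_3 = (3.09 − 0.67)/2 = 1.21 m; q_3 = 0.77 × 0.80 × 1.21 = 0.7454 m³/s
w_4 = (4.31 − 1.29)/2 = 1.51 m; q_4 = 0.70 × 0.94 × 1.51 = 0.9936 m³/s
w_5 = (6.07 − 3.09)/2 = 1.49 m; q_5 = 0.69 × 0.98 × 1.49 = 1.008 m³/s
Stations 1, 6 contribute zero (depth or velocity is 0).
Q = Σ qᵢ = 2.956 m³/s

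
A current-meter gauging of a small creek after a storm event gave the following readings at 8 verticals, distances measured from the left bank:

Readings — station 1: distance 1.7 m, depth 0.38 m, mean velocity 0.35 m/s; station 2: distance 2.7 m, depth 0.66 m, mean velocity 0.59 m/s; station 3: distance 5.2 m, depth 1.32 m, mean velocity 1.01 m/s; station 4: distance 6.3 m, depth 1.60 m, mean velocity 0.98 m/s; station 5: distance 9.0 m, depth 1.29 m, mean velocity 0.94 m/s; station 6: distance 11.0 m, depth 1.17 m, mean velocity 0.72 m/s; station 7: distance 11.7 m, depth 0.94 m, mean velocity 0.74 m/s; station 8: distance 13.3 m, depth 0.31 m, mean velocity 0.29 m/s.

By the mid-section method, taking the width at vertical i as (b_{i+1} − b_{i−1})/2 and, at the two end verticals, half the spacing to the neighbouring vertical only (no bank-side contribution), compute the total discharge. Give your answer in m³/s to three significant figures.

w_1 = (2.7 − 1.7)/2 = 0.5 m; q_1 = 0.35 × 0.38 × 0.5 = 0.06650 m³/s
w_2 = (5.2 − 1.7)/2 = 1.75 m; q_2 = 0.59 × 0.66 × 1.75 = 0.6815 m³/s
w_3 = (6.3 − 2.7)/2 = 1.8 m; q_3 = 1.01 × 1.32 × 1.8 = 2.400 m³/s
w_4 = (9.0 − 5.2)/2 = 1.9 m; q_4 = 0.98 × 1.60 × 1.9 = 2.979 m³/s
w_5 = (11.0 − 6.3)/2 = 2.35 m; q_5 = 0.94 × 1.29 × 2.35 = 2.850 m³/s
w_6 = (11.7 − 9.0)/2 = 1.35 m; q_6 = 0.72 × 1.17 × 1.35 = 1.137 m³/s
w_7 = (13.3 − 11.0)/2 = 1.15 m; q_7 = 0.74 × 0.94 × 1.15 = 0.7999 m³/s
w_8 = (13.3 − 11.7)/2 = 0.8 m; q_8 = 0.29 × 0.31 × 0.8 = 0.07192 m³/s
Q = Σ qᵢ = 10.99 m³/s

11.0 m³/s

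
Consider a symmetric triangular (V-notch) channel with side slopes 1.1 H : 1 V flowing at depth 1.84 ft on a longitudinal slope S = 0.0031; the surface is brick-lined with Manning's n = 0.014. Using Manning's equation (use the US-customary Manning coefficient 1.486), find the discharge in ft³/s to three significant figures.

A = z·y² = 1.1×1.84² = 3.724 ft²
P = 2y√(1+z²) = 2×1.84×√(1+1.1²) = 5.471 ft
R = A/P = 3.724/5.471 = 0.6807 ft
Q = (1.486/n)·A·R^(2/3)·S^(1/2) = (1.486/0.014) × 3.724 × 0.6807^(2/3) × 0.0031^(1/2) = 17.03 ft³/s

17.0 ft³/s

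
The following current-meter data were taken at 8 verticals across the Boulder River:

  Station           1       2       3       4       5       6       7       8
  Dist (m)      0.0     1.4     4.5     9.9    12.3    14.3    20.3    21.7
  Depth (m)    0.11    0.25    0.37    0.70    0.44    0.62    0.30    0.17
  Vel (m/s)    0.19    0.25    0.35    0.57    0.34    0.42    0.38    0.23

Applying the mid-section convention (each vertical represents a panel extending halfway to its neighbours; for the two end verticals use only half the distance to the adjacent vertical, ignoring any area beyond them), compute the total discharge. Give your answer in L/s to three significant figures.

w_1 = (1.4 − 0.0)/2 = 0.7 m; q_1 = 0.19 × 0.11 × 0.7 = 0.01463 m³/s
w_2 = (4.5 − 0.0)/2 = 2.25 m; q_2 = 0.25 × 0.25 × 2.25 = 0.1406 m³/s
w_3 = (9.9 − 1.4)/2 = 4.25 m; q_3 = 0.35 × 0.37 × 4.25 = 0.5504 m³/s
w_4 = (12.3 − 4.5)/2 = 3.9 m; q_4 = 0.57 × 0.70 × 3.9 = 1.556 m³/s
w_5 = (14.3 − 9.9)/2 = 2.2 m; q_5 = 0.34 × 0.44 × 2.2 = 0.3291 m³/s
w_6 = (20.3 − 12.3)/2 = 4 m; q_6 = 0.42 × 0.62 × 4 = 1.042 m³/s
w_7 = (21.7 − 14.3)/2 = 3.7 m; q_7 = 0.38 × 0.30 × 3.7 = 0.4218 m³/s
w_8 = (21.7 − 20.3)/2 = 0.7 m; q_8 = 0.23 × 0.17 × 0.7 = 0.02737 m³/s
Q = Σ qᵢ = 4.082 m³/s
= 4.082 × 1000 = 4082 L/s

4080 L/s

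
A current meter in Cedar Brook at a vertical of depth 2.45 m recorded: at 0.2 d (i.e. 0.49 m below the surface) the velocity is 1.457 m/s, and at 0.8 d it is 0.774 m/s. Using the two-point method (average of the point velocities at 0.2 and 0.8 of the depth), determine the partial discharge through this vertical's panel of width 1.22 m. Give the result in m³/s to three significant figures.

3.33 m³/s

v̄ = (1.457 + 0.774) / 2 = 1.116 m/s
q = v̄ × d × w = 1.116 × 2.45 × 1.22 = 3.334 m³/s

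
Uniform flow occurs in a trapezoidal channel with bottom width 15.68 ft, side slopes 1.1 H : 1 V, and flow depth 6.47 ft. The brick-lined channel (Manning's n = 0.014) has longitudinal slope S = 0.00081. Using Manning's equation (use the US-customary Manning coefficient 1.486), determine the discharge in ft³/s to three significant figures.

A = (b + z·y)·y = (15.68 + 1.1×6.47)×6.47 = 147.5 ft²
P = b + 2y√(1+z²) = 15.68 + 2×6.47×√(1+1.1²) = 34.92 ft
R = A/P = 147.5/34.92 = 4.224 ft
Q = (1.486/n)·A·R^(2/3)·S^(1/2) = (1.486/0.014) × 147.5 × 4.224^(2/3) × 0.00081^(1/2) = 1164 ft³/s

1160 ft³/s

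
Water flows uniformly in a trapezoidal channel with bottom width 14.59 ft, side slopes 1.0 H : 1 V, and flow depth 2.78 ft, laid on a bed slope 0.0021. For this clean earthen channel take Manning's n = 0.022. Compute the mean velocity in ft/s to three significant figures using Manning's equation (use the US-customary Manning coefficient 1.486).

A = (b + z·y)·y = (14.59 + 1.0×2.78)×2.78 = 48.29 ft²
P = b + 2y√(1+z²) = 14.59 + 2×2.78×√(1+1.0²) = 22.45 ft
R = A/P = 48.29/22.45 = 2.151 ft
Q = (1.486/n)·A·R^(2/3)·S^(1/2) = (1.486/0.022) × 48.29 × 2.151^(2/3) × 0.0021^(1/2) = 249.0 ft³/s
V = Q/A = 249.0/48.29 = 5.157 ft/s

5.16 ft/s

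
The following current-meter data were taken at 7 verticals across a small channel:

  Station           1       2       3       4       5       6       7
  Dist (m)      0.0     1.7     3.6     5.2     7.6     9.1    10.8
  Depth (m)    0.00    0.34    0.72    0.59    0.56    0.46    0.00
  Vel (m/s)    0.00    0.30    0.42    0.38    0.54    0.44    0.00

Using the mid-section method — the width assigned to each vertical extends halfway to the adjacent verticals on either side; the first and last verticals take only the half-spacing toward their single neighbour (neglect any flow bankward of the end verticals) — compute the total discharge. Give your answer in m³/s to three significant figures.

w_2 = (3.6 − 0.0)/2 = 1.8 m; q_2 = 0.30 × 0.34 × 1.8 = 0.1836 m³/s
w_3 = (5.2 − 1.7)/2 = 1.75 m; q_3 = 0.42 × 0.72 × 1.75 = 0.5292 m³/s
w_4 = (7.6 − 3.6)/2 = 2 m; q_4 = 0.38 × 0.59 × 2 = 0.4484 m³/s
w_5 = (9.1 − 5.2)/2 = 1.95 m; q_5 = 0.54 × 0.56 × 1.95 = 0.5897 m³/s
w_6 = (10.8 − 7.6)/2 = 1.6 m; q_6 = 0.44 × 0.46 × 1.6 = 0.3238 m³/s
Stations 1, 7 contribute zero (depth or velocity is 0).
Q = Σ qᵢ = 2.075 m³/s

2.07 m³/s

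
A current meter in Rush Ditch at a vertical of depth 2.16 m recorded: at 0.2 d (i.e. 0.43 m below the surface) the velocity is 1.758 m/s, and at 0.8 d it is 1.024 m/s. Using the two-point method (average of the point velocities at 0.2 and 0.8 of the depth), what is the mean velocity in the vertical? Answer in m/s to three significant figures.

v̄ = (1.758 + 1.024) / 2 = 1.391 m/s

1.39 m/s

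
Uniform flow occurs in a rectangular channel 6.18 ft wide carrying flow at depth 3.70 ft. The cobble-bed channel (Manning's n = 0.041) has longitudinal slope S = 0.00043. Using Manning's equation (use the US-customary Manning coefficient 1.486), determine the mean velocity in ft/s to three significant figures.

1.06 ft/s

A = b·y = 6.18 × 3.70 = 22.87 ft²
P = b + 2y = 6.18 + 2×3.70 = 13.58 ft
R = A/P = 22.87/13.58 = 1.684 ft
Q = (1.486/n)·A·R^(2/3)·S^(1/2) = (1.486/0.041) × 22.87 × 1.684^(2/3) × 0.00043^(1/2) = 24.32 ft³/s
V = Q/A = 24.32/22.87 = 1.064 ft/s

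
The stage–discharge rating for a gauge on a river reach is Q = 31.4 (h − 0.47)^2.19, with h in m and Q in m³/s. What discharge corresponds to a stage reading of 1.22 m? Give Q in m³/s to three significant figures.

16.7 m³/s

Q = 31.4 × (1.22 − 0.47)^2.19 = 31.4 × 0.75^2.19 = 16.72 m³/s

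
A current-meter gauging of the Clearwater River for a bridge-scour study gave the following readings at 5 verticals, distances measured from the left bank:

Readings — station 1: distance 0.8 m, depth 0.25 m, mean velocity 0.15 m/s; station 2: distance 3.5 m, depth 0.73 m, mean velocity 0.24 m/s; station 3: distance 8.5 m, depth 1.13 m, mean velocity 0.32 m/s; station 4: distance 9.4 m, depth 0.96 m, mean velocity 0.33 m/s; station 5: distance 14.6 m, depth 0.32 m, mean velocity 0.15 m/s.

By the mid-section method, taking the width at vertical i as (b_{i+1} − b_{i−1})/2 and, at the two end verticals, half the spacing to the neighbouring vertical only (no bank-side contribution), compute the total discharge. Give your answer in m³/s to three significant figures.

w_1 = (3.5 − 0.8)/2 = 1.35 m; q_1 = 0.15 × 0.25 × 1.35 = 0.05063 m³/s
w_2 = (8.5 − 0.8)/2 = 3.85 m; q_2 = 0.24 × 0.73 × 3.85 = 0.6745 m³/s
w_3 = (9.4 − 3.5)/2 = 2.95 m; q_3 = 0.32 × 1.13 × 2.95 = 1.067 m³/s
w_4 = (14.6 − 8.5)/2 = 3.05 m; q_4 = 0.33 × 0.96 × 3.05 = 0.9662 m³/s
w_5 = (14.6 − 9.4)/2 = 2.6 m; q_5 = 0.15 × 0.32 × 2.6 = 0.1248 m³/s
Q = Σ qᵢ = 2.883 m³/s

2.88 m³/s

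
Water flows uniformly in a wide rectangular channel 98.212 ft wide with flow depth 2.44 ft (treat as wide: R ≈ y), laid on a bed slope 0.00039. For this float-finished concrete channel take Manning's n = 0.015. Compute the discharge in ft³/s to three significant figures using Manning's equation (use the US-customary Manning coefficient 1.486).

850 ft³/s

A = b·y = 98.212 × 2.44 = 239.6 ft²
Wide channel: R ≈ y = 2.44 ft
Q = (1.486/n)·A·R^(2/3)·S^(1/2) = (1.486/0.015) × 239.6 × 2.440^(2/3) × 0.00039^(1/2) = 849.7 ft³/s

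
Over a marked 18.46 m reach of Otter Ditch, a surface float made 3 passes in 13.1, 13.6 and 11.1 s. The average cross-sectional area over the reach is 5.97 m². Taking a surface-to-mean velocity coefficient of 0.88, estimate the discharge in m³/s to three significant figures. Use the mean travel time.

t̄ = (13.1 + 13.6 + 11.1) / 3 = 12.6 s
v_surface = L / t̄ = 18.46 / 12.6 = 1.465 m/s
v_mean = 0.88 × 1.465 = 1.289 m/s
Q = A × v_mean = 5.97 × 1.289 = 7.697 m³/s

7.70 m³/s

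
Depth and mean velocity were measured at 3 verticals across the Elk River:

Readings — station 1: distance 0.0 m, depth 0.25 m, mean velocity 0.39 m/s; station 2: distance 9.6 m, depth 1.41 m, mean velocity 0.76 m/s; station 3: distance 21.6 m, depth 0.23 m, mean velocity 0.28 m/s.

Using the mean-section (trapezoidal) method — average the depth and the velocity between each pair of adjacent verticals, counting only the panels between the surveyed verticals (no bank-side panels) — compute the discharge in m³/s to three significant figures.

9.70 m³/s

Panel 1-2: Δb = 9.6 m, d̄ = (0.25+1.41)/2 = 0.83, v̄ = (0.39+0.76)/2 = 0.575 → q = 9.6×0.83×0.575 = 4.582 m³/s
Panel 2-3: Δb = 12 m, d̄ = (1.41+0.23)/2 = 0.82, v̄ = (0.76+0.28)/2 = 0.52 → q = 12×0.82×0.52 = 5.117 m³/s
Q = Σ q = 9.698 m³/s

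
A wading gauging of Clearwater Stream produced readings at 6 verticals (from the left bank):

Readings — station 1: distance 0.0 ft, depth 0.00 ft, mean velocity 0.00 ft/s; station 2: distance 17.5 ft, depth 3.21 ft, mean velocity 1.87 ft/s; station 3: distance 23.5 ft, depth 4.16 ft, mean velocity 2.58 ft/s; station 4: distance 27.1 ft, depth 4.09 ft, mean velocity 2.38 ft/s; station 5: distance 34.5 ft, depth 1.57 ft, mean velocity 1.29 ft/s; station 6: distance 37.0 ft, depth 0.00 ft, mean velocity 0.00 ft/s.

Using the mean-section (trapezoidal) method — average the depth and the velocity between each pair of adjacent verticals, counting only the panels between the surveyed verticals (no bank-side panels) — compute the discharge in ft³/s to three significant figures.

152 ft³/s

Panel 1-2: Δb = 17.5 ft, d̄ = (0.00+3.21)/2 = 1.605, v̄ = (0.00+1.87)/2 = 0.935 → q = 17.5×1.605×0.935 = 26.26 ft³/s
Panel 2-3: Δb = 6 ft, d̄ = (3.21+4.16)/2 = 3.685, v̄ = (1.87+2.58)/2 = 2.225 → q = 6×3.685×2.225 = 49.19 ft³/s
Panel 3-4: Δb = 3.6 ft, d̄ = (4.16+4.09)/2 = 4.125, v̄ = (2.58+2.38)/2 = 2.48 → q = 3.6×4.125×2.48 = 36.83 ft³/s
Panel 4-5: Δb = 7.4 ft, d̄ = (4.09+1.57)/2 = 2.83, v̄ = (2.38+1.29)/2 = 1.835 → q = 7.4×2.83×1.835 = 38.43 ft³/s
Panel 5-6: Δb = 2.5 ft, d̄ = (1.57+0.00)/2 = 0.785, v̄ = (1.29+0.00)/2 = 0.645 → q = 2.5×0.785×0.645 = 1.266 ft³/s
Q = Σ q = 152.0 ft³/s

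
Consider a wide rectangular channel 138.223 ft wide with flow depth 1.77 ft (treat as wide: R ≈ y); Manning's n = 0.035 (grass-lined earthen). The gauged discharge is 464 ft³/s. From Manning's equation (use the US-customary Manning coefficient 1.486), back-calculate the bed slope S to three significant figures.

A = b·y = 138.223 × 1.77 = 244.7 ft²
Wide channel: R ≈ y = 1.77 ft
S = (Q·n / (1.486·A·R^(2/3)))² = (464×0.035 / (1.486×244.7×1.463))² = 0.0009320

0.000932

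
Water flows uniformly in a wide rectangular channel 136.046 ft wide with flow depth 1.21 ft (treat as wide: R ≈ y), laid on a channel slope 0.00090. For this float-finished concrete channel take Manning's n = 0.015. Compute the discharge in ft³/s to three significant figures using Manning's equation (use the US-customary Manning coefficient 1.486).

A = b·y = 136.046 × 1.21 = 164.6 ft²
Wide channel: R ≈ y = 1.21 ft
Q = (1.486/n)·A·R^(2/3)·S^(1/2) = (1.486/0.015) × 164.6 × 1.210^(2/3) × 0.00090^(1/2) = 555.5 ft³/s

556 ft³/s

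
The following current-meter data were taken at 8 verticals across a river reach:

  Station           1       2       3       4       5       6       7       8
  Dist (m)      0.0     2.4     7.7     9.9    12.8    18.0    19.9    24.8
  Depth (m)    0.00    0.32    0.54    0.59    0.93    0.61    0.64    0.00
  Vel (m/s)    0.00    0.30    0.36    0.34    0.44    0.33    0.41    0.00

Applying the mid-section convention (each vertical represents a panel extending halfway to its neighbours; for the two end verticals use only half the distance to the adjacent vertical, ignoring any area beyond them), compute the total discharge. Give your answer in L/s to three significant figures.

w_2 = (7.7 − 0.0)/2 = 3.85 m; q_2 = 0.30 × 0.32 × 3.85 = 0.3696 m³/s
w_3 = (9.9 − 2.4)/2 = 3.75 m; q_3 = 0.36 × 0.54 × 3.75 = 0.7290 m³/s
w_4 = (12.8 − 7.7)/2 = 2.55 m; q_4 = 0.34 × 0.59 × 2.55 = 0.5115 m³/s
w_5 = (18.0 − 9.9)/2 = 4.05 m; q_5 = 0.44 × 0.93 × 4.05 = 1.657 m³/s
w_6 = (19.9 − 12.8)/2 = 3.55 m; q_6 = 0.33 × 0.61 × 3.55 = 0.7146 m³/s
w_7 = (24.8 − 18.0)/2 = 3.4 m; q_7 = 0.41 × 0.64 × 3.4 = 0.8922 m³/s
Stations 1, 8 contribute zero (depth or velocity is 0).
Q = Σ qᵢ = 4.874 m³/s
= 4.874 × 1000 = 4874 L/s

4870 L/s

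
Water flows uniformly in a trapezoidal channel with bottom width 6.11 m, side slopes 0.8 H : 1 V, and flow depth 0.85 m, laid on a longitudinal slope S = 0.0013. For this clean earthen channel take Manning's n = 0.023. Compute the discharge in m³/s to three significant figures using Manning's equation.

7.11 m³/s

A = (b + z·y)·y = (6.11 + 0.8×0.85)×0.85 = 5.772 m²
P = b + 2y√(1+z²) = 6.11 + 2×0.85×√(1+0.8²) = 8.287 m
R = A/P = 5.772/8.287 = 0.6964 m
Q = (1/n)·A·R^(2/3)·S^(1/2) = (1/0.023) × 5.772 × 0.6964^(2/3) × 0.0013^(1/2) = 7.109 m³/s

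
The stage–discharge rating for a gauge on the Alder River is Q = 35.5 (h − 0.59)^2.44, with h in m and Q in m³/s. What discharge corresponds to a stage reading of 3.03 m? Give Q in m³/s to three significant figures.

313 m³/s

Q = 35.5 × (3.03 − 0.59)^2.44 = 35.5 × 2.44^2.44 = 312.9 m³/s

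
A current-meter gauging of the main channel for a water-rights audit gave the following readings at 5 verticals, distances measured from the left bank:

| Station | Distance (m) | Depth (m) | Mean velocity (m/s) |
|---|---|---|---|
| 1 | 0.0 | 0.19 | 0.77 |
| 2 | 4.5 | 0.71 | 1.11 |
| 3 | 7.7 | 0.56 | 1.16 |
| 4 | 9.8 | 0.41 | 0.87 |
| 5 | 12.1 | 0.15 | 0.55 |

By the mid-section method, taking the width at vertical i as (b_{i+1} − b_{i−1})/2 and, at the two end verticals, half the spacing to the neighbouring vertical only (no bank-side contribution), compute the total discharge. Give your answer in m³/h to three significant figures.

21500 m³/h

w_1 = (4.5 − 0.0)/2 = 2.25 m; q_1 = 0.77 × 0.19 × 2.25 = 0.3292 m³/s
w_2 = (7.7 − 0.0)/2 = 3.85 m; q_2 = 1.11 × 0.71 × 3.85 = 3.034 m³/s
w_3 = (9.8 − 4.5)/2 = 2.65 m; q_3 = 1.16 × 0.56 × 2.65 = 1.721 m³/s
w_4 = (12.1 − 7.7)/2 = 2.2 m; q_4 = 0.87 × 0.41 × 2.2 = 0.7847 m³/s
w_5 = (12.1 − 9.8)/2 = 1.15 m; q_5 = 0.55 × 0.15 × 1.15 = 0.09488 m³/s
Q = Σ qᵢ = 5.964 m³/s
= 5.964 × 3600 = 21470 m³/h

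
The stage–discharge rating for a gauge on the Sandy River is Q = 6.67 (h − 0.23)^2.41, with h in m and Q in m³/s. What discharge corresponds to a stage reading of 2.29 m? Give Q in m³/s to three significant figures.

38.1 m³/s

Q = 6.67 × (2.29 − 0.23)^2.41 = 6.67 × 2.06^2.41 = 38.07 m³/s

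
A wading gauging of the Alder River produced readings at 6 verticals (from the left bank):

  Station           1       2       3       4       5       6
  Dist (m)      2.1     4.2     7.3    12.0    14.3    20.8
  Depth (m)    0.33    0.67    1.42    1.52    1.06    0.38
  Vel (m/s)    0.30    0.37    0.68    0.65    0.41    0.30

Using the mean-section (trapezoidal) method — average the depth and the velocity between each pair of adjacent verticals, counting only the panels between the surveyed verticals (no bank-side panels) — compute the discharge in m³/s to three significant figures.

Panel 1-2: Δb = 2.1 m, d̄ = (0.33+0.67)/2 = 0.5, v̄ = (0.30+0.37)/2 = 0.335 → q = 2.1×0.5×0.335 = 0.3518 m³/s
Panel 2-3: Δb = 3.1 m, d̄ = (0.67+1.42)/2 = 1.045, v̄ = (0.37+0.68)/2 = 0.525 → q = 3.1×1.045×0.525 = 1.701 m³/s
Panel 3-4: Δb = 4.7 m, d̄ = (1.42+1.52)/2 = 1.47, v̄ = (0.68+0.65)/2 = 0.665 → q = 4.7×1.47×0.665 = 4.594 m³/s
Panel 4-5: Δb = 2.3 m, d̄ = (1.52+1.06)/2 = 1.29, v̄ = (0.65+0.41)/2 = 0.53 → q = 2.3×1.29×0.53 = 1.573 m³/s
Panel 5-6: Δb = 6.5 m, d̄ = (1.06+0.38)/2 = 0.72, v̄ = (0.41+0.30)/2 = 0.355 → q = 6.5×0.72×0.355 = 1.661 m³/s
Q = Σ q = 9.881 m³/s

9.88 m³/s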